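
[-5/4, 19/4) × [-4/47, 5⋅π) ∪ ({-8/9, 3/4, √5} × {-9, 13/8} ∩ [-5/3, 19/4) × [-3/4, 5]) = [-5/4, 19/4) × [-4/47, 5⋅π)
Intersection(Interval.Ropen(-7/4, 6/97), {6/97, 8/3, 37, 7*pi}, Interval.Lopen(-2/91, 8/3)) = EmptySet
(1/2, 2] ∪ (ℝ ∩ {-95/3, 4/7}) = {-95/3} ∪ (1/2, 2]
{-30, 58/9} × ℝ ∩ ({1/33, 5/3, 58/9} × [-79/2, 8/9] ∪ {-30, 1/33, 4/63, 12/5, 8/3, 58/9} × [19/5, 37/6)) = ({58/9} × [-79/2, 8/9]) ∪ ({-30, 58/9} × [19/5, 37/6))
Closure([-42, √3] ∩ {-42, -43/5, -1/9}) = {-42, -43/5, -1/9}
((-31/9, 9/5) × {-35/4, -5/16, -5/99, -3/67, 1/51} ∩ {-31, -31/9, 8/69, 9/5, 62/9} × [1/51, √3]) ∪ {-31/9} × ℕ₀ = ({-31/9} × ℕ₀) ∪ ({8/69} × {1/51})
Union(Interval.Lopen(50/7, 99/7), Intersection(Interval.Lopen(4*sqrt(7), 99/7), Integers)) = Union(Interval.Lopen(50/7, 99/7), Range(11, 15, 1))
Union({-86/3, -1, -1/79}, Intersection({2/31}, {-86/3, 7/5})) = {-86/3, -1, -1/79}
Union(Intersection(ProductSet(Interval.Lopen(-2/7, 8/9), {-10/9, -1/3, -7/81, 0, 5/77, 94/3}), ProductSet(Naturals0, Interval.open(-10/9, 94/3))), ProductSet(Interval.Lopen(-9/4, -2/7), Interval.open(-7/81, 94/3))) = Union(ProductSet(Interval.Lopen(-9/4, -2/7), Interval.open(-7/81, 94/3)), ProductSet(Range(0, 1, 1), {-1/3, -7/81, 0, 5/77}))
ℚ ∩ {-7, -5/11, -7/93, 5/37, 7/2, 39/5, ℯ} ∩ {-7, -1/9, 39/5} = {-7, 39/5}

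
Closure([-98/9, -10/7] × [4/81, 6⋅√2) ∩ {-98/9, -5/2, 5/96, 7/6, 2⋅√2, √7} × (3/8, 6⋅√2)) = {-98/9, -5/2} × [3/8, 6⋅√2]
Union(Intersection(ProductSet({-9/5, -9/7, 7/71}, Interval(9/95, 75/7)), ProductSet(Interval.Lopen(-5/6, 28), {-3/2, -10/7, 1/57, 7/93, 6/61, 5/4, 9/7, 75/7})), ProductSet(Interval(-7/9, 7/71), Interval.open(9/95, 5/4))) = Union(ProductSet({7/71}, {6/61, 5/4, 9/7, 75/7}), ProductSet(Interval(-7/9, 7/71), Interval.open(9/95, 5/4)))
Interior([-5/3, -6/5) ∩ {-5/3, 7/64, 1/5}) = ∅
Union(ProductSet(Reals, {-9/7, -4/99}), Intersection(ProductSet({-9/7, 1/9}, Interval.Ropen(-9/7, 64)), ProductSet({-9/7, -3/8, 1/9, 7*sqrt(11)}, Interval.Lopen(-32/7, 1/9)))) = Union(ProductSet({-9/7, 1/9}, Interval(-9/7, 1/9)), ProductSet(Reals, {-9/7, -4/99}))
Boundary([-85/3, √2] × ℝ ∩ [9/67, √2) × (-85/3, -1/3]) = ({9/67, √2} × [-85/3, -1/3]) ∪ ([9/67, √2] × {-85/3, -1/3})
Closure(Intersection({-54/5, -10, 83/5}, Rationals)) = {-54/5, -10, 83/5}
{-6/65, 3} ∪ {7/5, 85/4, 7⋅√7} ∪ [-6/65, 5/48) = [-6/65, 5/48) ∪ {7/5, 3, 85/4, 7⋅√7}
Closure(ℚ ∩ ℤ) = ℤ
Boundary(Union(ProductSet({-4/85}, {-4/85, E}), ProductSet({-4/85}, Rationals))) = ProductSet({-4/85}, Reals)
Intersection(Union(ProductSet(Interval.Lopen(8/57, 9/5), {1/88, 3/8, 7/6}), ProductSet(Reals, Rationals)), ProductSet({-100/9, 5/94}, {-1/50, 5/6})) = ProductSet({-100/9, 5/94}, {-1/50, 5/6})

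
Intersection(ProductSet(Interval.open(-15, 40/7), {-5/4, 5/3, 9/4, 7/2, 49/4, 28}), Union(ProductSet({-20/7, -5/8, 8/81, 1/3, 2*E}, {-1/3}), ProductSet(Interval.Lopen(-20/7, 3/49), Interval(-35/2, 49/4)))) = ProductSet(Interval.Lopen(-20/7, 3/49), {-5/4, 5/3, 9/4, 7/2, 49/4})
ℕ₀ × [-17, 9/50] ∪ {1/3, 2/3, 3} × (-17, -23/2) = (ℕ₀ × [-17, 9/50]) ∪ ({1/3, 2/3, 3} × (-17, -23/2))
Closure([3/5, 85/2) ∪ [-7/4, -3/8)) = [-7/4, -3/8] ∪ [3/5, 85/2]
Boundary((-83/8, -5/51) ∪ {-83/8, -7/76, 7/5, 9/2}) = {-83/8, -5/51, -7/76, 7/5, 9/2}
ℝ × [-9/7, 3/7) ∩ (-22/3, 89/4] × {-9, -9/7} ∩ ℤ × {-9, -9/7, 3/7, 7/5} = {-7, -6, …, 22} × {-9/7}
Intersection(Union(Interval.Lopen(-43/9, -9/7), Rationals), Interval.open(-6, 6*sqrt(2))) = Union(Intersection(Interval.open(-6, 6*sqrt(2)), Rationals), Interval(-43/9, -9/7))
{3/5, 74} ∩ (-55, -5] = ∅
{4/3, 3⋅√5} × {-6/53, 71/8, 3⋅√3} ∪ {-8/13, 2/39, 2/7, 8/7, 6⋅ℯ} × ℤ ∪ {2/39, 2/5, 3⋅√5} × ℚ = ({2/39, 2/5, 3⋅√5} × ℚ) ∪ ({-8/13, 2/39, 2/7, 8/7, 6⋅ℯ} × ℤ) ∪ ({4/3, 3⋅√5} × {-6/53, 71/8, 3⋅√3})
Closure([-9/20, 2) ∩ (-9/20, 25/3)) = [-9/20, 2]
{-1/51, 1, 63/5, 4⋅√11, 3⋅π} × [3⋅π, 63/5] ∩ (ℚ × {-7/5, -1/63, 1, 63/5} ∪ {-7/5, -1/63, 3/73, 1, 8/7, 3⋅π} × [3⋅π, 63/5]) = ({-1/51, 1, 63/5} × {63/5}) ∪ ({1, 3⋅π} × [3⋅π, 63/5])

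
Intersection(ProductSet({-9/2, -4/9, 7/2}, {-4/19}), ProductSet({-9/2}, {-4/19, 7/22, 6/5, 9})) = ProductSet({-9/2}, {-4/19})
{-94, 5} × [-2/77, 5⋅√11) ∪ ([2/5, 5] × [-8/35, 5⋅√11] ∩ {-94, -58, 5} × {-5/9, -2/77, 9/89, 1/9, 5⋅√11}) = ({5} × {-2/77, 9/89, 1/9, 5⋅√11}) ∪ ({-94, 5} × [-2/77, 5⋅√11))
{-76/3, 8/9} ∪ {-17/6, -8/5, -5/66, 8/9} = {-76/3, -17/6, -8/5, -5/66, 8/9}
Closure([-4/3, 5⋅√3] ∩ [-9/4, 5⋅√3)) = [-4/3, 5⋅√3]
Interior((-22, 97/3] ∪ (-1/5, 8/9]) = (-22, 97/3)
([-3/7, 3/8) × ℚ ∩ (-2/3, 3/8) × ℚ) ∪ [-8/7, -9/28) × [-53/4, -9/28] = ([-3/7, 3/8) × ℚ) ∪ ([-8/7, -9/28) × [-53/4, -9/28])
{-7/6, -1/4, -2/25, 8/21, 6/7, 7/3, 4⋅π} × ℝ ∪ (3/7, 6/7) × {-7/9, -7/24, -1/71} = ((3/7, 6/7) × {-7/9, -7/24, -1/71}) ∪ ({-7/6, -1/4, -2/25, 8/21, 6/7, 7/3, 4⋅π} × ℝ)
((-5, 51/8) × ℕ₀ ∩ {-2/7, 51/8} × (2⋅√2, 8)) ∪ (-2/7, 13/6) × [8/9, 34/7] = ({-2/7} × {3, 4, …, 7}) ∪ ((-2/7, 13/6) × [8/9, 34/7])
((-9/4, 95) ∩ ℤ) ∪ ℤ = ℤ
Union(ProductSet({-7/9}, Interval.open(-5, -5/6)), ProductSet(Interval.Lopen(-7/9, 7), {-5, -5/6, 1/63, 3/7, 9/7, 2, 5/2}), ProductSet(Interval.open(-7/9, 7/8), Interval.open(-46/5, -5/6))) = Union(ProductSet({-7/9}, Interval.open(-5, -5/6)), ProductSet(Interval.open(-7/9, 7/8), Interval.open(-46/5, -5/6)), ProductSet(Interval.Lopen(-7/9, 7), {-5, -5/6, 1/63, 3/7, 9/7, 2, 5/2}))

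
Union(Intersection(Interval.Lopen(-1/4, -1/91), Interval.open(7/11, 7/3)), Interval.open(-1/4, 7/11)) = Interval.open(-1/4, 7/11)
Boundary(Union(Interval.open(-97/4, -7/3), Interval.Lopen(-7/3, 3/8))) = {-97/4, -7/3, 3/8}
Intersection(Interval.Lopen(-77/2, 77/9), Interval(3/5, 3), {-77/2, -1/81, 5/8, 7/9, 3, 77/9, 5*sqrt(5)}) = {5/8, 7/9, 3}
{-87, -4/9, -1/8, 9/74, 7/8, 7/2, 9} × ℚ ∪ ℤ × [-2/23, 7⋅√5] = ({-87, -4/9, -1/8, 9/74, 7/8, 7/2, 9} × ℚ) ∪ (ℤ × [-2/23, 7⋅√5])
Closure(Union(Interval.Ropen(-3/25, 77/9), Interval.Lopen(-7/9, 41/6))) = Interval(-7/9, 77/9)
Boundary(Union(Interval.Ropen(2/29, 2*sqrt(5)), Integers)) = Union(Complement(Integers, Interval.open(2/29, 2*sqrt(5))), {2/29, 2*sqrt(5)})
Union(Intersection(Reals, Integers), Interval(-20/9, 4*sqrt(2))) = Union(Integers, Interval(-20/9, 4*sqrt(2)))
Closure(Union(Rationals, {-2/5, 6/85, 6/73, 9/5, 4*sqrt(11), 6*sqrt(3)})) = Reals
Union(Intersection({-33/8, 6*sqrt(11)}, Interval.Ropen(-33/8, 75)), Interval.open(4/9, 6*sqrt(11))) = Union({-33/8}, Interval.Lopen(4/9, 6*sqrt(11)))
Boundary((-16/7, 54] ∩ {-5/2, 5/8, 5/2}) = {5/8, 5/2}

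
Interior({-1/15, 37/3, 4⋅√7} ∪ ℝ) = ℝ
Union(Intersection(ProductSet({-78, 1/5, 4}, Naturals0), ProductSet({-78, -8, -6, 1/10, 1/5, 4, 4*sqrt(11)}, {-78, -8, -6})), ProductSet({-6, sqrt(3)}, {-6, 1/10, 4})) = ProductSet({-6, sqrt(3)}, {-6, 1/10, 4})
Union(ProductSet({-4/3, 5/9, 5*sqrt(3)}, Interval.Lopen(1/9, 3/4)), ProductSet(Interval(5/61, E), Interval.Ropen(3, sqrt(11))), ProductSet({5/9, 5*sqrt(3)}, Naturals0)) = Union(ProductSet({5/9, 5*sqrt(3)}, Naturals0), ProductSet({-4/3, 5/9, 5*sqrt(3)}, Interval.Lopen(1/9, 3/4)), ProductSet(Interval(5/61, E), Interval.Ropen(3, sqrt(11))))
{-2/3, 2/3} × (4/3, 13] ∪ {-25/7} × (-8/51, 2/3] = ({-25/7} × (-8/51, 2/3]) ∪ ({-2/3, 2/3} × (4/3, 13])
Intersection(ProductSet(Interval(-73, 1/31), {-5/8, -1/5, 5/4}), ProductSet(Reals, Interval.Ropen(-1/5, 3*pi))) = ProductSet(Interval(-73, 1/31), {-1/5, 5/4})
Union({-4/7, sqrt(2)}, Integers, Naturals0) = Union({-4/7, sqrt(2)}, Integers)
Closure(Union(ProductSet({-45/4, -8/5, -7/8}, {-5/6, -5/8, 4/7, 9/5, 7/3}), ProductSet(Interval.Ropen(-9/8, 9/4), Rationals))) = Union(ProductSet({-45/4, -8/5, -7/8}, {-5/6, -5/8, 4/7, 9/5, 7/3}), ProductSet(Interval(-9/8, 9/4), Reals))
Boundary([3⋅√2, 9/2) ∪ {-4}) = {-4, 9/2, 3⋅√2}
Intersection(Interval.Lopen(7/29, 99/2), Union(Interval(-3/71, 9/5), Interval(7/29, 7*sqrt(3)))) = Interval.Lopen(7/29, 7*sqrt(3))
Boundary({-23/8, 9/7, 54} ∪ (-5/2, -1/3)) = {-23/8, -5/2, -1/3, 9/7, 54}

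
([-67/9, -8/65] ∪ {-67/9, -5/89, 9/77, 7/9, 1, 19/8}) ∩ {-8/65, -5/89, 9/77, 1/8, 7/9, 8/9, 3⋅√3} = {-8/65, -5/89, 9/77, 7/9}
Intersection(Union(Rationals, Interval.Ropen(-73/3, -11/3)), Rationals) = Union(Intersection(Interval(-73/3, -11/3), Rationals), Rationals)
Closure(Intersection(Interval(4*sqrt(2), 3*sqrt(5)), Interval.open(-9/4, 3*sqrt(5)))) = Interval(4*sqrt(2), 3*sqrt(5))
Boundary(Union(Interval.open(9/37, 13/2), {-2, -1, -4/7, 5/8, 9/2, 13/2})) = {-2, -1, -4/7, 9/37, 13/2}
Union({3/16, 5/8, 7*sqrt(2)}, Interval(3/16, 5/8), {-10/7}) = Union({-10/7, 7*sqrt(2)}, Interval(3/16, 5/8))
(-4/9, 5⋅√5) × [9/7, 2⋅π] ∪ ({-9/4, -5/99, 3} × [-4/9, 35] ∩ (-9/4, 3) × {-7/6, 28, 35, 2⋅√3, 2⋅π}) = ({-5/99} × {28, 35, 2⋅√3, 2⋅π}) ∪ ((-4/9, 5⋅√5) × [9/7, 2⋅π])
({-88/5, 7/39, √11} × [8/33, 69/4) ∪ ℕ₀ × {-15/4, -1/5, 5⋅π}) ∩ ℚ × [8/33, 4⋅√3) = {-88/5, 7/39} × [8/33, 4⋅√3)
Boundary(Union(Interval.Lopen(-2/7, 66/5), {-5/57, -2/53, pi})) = {-2/7, 66/5}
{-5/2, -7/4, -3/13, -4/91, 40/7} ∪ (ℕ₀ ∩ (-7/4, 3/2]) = {-5/2, -7/4, -3/13, -4/91, 40/7} ∪ {0, 1}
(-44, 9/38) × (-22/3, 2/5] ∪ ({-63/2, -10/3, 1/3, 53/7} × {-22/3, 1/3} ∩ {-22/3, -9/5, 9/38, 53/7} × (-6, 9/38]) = (-44, 9/38) × (-22/3, 2/5]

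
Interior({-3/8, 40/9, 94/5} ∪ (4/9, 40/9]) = (4/9, 40/9)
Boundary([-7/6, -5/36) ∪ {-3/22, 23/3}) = {-7/6, -5/36, -3/22, 23/3}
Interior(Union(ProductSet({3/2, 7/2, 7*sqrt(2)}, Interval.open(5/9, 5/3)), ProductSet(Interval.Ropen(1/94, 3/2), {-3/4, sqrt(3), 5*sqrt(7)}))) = EmptySet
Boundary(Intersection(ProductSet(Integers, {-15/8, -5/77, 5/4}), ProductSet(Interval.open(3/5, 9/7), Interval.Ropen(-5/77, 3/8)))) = ProductSet(Range(1, 2, 1), {-5/77})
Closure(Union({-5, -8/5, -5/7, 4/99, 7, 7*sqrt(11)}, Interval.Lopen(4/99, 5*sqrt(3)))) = Union({-5, -8/5, -5/7, 7*sqrt(11)}, Interval(4/99, 5*sqrt(3)))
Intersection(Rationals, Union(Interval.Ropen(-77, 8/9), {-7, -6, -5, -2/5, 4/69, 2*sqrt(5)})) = Intersection(Interval.Ropen(-77, 8/9), Rationals)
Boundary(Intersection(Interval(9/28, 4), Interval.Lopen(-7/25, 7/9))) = {9/28, 7/9}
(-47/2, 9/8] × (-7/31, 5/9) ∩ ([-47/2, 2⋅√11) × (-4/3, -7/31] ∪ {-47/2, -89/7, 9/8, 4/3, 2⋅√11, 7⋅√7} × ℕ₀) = {-89/7, 9/8} × {0}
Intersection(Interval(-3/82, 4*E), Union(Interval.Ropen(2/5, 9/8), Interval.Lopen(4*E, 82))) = Interval.Ropen(2/5, 9/8)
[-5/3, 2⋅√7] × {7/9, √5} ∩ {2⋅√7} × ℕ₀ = ∅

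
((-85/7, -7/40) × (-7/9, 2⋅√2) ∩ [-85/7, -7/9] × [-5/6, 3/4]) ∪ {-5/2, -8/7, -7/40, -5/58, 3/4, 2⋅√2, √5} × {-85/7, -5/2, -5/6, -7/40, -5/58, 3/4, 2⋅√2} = ((-85/7, -7/9] × (-7/9, 3/4]) ∪ ({-5/2, -8/7, -7/40, -5/58, 3/4, 2⋅√2, √5} × {-85/7, -5/2, -5/6, -7/40, -5/58, 3/4, 2⋅√2})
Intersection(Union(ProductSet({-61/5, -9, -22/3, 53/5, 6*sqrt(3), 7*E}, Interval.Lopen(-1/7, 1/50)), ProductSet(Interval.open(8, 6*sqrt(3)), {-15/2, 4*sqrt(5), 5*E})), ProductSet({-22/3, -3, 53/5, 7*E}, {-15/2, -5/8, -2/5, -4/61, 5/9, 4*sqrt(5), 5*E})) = ProductSet({-22/3, 53/5, 7*E}, {-4/61})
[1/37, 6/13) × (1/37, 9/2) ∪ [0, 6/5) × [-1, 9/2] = [0, 6/5) × [-1, 9/2]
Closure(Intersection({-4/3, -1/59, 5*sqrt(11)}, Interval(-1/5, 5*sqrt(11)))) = {-1/59, 5*sqrt(11)}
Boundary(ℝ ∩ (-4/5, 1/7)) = {-4/5, 1/7}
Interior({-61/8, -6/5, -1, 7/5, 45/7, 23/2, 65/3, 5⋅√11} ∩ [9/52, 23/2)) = ∅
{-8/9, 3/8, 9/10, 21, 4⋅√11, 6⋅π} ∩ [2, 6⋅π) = {4⋅√11}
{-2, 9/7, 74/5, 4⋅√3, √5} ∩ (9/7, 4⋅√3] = {4⋅√3, √5}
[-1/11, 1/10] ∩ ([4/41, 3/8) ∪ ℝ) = [-1/11, 1/10]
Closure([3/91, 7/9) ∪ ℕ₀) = ℕ₀ ∪ [3/91, 7/9] ∪ (ℕ₀ \ (3/91, 7/9))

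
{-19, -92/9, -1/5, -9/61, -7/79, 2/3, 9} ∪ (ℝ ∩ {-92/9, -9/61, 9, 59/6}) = {-19, -92/9, -1/5, -9/61, -7/79, 2/3, 9, 59/6}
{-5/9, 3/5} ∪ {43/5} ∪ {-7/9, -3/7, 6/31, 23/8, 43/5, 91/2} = {-7/9, -5/9, -3/7, 6/31, 3/5, 23/8, 43/5, 91/2}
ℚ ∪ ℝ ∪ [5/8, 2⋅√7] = (-∞, ∞)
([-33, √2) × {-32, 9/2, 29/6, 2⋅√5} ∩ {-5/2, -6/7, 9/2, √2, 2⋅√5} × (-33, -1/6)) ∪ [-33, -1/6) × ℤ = [-33, -1/6) × ℤ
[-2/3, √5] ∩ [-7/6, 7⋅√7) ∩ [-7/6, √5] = [-2/3, √5]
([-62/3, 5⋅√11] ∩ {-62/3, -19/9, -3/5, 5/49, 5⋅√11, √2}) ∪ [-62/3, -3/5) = [-62/3, -3/5] ∪ {5/49, 5⋅√11, √2}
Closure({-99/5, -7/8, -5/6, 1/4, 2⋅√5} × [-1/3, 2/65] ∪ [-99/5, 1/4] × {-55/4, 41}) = ([-99/5, 1/4] × {-55/4, 41}) ∪ ({-99/5, -7/8, -5/6, 1/4, 2⋅√5} × [-1/3, 2/65])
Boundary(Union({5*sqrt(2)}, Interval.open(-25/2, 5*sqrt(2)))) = {-25/2, 5*sqrt(2)}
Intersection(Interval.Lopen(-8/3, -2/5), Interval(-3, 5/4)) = Interval.Lopen(-8/3, -2/5)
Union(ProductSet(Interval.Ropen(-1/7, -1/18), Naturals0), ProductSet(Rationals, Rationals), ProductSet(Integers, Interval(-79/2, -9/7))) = Union(ProductSet(Integers, Interval(-79/2, -9/7)), ProductSet(Interval.Ropen(-1/7, -1/18), Naturals0), ProductSet(Rationals, Rationals))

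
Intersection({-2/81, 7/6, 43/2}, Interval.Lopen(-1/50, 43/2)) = {7/6, 43/2}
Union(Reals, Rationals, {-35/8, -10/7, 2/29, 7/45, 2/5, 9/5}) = Reals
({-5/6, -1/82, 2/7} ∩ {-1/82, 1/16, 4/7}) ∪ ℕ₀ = {-1/82} ∪ ℕ₀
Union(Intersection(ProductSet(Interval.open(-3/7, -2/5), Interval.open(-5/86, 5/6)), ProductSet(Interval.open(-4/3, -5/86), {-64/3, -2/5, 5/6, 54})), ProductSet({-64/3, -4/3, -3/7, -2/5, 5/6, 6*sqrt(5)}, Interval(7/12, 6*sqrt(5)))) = ProductSet({-64/3, -4/3, -3/7, -2/5, 5/6, 6*sqrt(5)}, Interval(7/12, 6*sqrt(5)))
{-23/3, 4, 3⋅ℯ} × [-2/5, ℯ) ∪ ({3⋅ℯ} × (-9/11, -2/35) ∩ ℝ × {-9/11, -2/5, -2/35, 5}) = {-23/3, 4, 3⋅ℯ} × [-2/5, ℯ)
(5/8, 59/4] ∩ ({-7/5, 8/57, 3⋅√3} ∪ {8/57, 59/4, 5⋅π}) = {59/4, 3⋅√3}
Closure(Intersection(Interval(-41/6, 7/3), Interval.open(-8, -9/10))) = Interval(-41/6, -9/10)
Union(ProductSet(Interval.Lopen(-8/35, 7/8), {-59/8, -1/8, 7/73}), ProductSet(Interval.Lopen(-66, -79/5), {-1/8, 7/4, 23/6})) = Union(ProductSet(Interval.Lopen(-66, -79/5), {-1/8, 7/4, 23/6}), ProductSet(Interval.Lopen(-8/35, 7/8), {-59/8, -1/8, 7/73}))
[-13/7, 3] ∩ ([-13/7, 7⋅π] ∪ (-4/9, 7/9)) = [-13/7, 3]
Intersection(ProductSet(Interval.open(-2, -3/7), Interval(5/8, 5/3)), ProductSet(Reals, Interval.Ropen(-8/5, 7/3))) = ProductSet(Interval.open(-2, -3/7), Interval(5/8, 5/3))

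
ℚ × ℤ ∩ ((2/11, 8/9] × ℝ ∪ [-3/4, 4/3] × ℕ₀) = ((ℚ ∩ [-3/4, 4/3]) × ℕ₀) ∪ ((ℚ ∩ (2/11, 8/9]) × ℤ)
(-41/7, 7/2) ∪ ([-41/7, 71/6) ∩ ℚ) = [-41/7, 7/2] ∪ (ℚ ∩ [-41/7, 71/6))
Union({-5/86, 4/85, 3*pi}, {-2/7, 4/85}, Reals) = Reals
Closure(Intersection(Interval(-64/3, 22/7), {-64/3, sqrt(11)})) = {-64/3}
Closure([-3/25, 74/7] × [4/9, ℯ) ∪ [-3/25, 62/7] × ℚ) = ({-3/25} × ℝ) ∪ ([-3/25, 74/7] × [4/9, ℯ]) ∪ ([-3/25, 62/7] × (ℚ ∪ (-∞, 4/9] ∪ [ℯ, ∞)))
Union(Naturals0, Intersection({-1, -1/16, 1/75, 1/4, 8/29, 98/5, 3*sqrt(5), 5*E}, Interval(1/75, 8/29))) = Union({1/75, 1/4, 8/29}, Naturals0)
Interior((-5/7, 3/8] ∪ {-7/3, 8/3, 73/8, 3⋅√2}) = (-5/7, 3/8)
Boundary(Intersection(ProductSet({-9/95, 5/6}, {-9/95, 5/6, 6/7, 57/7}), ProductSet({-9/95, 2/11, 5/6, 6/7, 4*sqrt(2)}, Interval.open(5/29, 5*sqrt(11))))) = ProductSet({-9/95, 5/6}, {5/6, 6/7, 57/7})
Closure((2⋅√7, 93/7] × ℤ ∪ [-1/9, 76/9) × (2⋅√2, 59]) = ((2⋅√7, 93/7] × ℤ) ∪ ({-1/9, 76/9} × [2⋅√2, 59]) ∪ ([-1/9, 76/9] × {59, 2⋅√2}) ∪ ([-1/9, 76/9) × (2⋅√2, 59]) ∪ ([2⋅√7, 93/7] × (ℤ \ (2⋅√2, 59)))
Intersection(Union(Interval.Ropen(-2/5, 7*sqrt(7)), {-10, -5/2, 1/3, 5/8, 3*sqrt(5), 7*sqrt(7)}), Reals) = Union({-10, -5/2}, Interval(-2/5, 7*sqrt(7)))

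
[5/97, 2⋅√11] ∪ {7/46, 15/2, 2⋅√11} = [5/97, 2⋅√11] ∪ {15/2}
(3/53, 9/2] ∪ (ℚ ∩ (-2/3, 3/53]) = [3/53, 9/2] ∪ (ℚ ∩ (-2/3, 3/53])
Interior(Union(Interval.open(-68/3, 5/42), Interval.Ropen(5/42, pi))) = Interval.open(-68/3, pi)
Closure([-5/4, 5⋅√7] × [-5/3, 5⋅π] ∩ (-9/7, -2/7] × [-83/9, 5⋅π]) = [-5/4, -2/7] × [-5/3, 5⋅π]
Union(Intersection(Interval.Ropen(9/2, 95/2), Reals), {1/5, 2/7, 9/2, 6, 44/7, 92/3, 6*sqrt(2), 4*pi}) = Union({1/5, 2/7}, Interval.Ropen(9/2, 95/2))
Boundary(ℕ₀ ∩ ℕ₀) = ℕ₀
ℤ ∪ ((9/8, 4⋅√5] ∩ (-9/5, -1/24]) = ℤ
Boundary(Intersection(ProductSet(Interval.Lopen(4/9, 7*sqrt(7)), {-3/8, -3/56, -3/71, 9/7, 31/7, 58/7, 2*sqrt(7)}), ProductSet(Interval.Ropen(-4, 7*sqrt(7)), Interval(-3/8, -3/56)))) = ProductSet(Interval(4/9, 7*sqrt(7)), {-3/8, -3/56})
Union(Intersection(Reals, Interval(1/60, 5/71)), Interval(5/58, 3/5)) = Union(Interval(1/60, 5/71), Interval(5/58, 3/5))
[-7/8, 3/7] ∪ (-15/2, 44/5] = (-15/2, 44/5]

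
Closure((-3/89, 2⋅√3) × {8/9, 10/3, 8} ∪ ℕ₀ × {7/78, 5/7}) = (ℕ₀ × {7/78, 5/7}) ∪ ([-3/89, 2⋅√3] × {8/9, 10/3, 8})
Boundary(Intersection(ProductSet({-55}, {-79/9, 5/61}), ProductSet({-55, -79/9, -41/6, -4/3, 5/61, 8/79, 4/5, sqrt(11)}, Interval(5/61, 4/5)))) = ProductSet({-55}, {5/61})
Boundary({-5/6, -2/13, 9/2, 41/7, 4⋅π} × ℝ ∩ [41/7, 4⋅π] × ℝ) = {41/7, 4⋅π} × ℝ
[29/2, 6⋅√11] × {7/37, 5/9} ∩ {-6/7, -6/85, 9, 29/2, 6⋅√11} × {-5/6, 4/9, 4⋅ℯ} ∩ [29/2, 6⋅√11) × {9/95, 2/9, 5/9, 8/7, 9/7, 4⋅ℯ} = ∅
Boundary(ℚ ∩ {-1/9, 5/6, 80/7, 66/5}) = {-1/9, 5/6, 80/7, 66/5}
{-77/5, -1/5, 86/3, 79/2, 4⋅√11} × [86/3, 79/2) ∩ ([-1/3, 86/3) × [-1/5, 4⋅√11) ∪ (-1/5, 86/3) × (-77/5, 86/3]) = {4⋅√11} × {86/3}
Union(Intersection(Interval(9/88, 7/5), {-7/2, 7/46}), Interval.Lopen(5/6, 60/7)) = Union({7/46}, Interval.Lopen(5/6, 60/7))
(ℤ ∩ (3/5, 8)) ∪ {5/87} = {5/87} ∪ {1, 2, …, 7}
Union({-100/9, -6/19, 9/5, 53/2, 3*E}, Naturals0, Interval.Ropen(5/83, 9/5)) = Union({-100/9, -6/19, 53/2, 3*E}, Interval(5/83, 9/5), Naturals0)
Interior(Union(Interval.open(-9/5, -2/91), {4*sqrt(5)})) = Interval.open(-9/5, -2/91)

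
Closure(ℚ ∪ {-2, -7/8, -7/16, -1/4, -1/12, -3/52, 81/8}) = ℝ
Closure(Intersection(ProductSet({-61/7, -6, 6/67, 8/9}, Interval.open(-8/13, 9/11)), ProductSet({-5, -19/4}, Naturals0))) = EmptySet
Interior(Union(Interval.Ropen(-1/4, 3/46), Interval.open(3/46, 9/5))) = Union(Interval.open(-1/4, 3/46), Interval.open(3/46, 9/5))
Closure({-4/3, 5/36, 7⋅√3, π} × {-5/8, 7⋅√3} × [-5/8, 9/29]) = {-4/3, 5/36, 7⋅√3, π} × {-5/8, 7⋅√3} × [-5/8, 9/29]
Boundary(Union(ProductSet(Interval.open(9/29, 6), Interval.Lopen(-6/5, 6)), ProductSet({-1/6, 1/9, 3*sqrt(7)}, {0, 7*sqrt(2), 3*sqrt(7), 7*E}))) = Union(ProductSet({9/29, 6}, Interval(-6/5, 6)), ProductSet({-1/6, 1/9, 3*sqrt(7)}, {0, 7*sqrt(2), 3*sqrt(7), 7*E}), ProductSet(Interval(9/29, 6), {-6/5, 6}))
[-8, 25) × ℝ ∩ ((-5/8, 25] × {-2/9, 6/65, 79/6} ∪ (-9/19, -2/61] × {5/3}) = ((-9/19, -2/61] × {5/3}) ∪ ((-5/8, 25) × {-2/9, 6/65, 79/6})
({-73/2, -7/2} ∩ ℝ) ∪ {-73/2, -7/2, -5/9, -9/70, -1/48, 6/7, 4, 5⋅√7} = {-73/2, -7/2, -5/9, -9/70, -1/48, 6/7, 4, 5⋅√7}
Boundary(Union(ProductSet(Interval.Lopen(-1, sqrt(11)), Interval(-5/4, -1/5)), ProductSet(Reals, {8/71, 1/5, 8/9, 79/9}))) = Union(ProductSet({-1, sqrt(11)}, Interval(-5/4, -1/5)), ProductSet(Interval(-1, sqrt(11)), {-5/4, -1/5}), ProductSet(Reals, {8/71, 1/5, 8/9, 79/9}))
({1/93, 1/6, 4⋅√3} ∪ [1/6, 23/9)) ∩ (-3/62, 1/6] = {1/93, 1/6}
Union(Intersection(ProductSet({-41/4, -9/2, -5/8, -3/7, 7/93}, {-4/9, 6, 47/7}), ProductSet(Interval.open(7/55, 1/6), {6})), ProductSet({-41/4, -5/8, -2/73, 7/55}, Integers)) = ProductSet({-41/4, -5/8, -2/73, 7/55}, Integers)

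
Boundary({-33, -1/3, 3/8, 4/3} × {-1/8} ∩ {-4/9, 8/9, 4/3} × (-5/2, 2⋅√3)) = {4/3} × {-1/8}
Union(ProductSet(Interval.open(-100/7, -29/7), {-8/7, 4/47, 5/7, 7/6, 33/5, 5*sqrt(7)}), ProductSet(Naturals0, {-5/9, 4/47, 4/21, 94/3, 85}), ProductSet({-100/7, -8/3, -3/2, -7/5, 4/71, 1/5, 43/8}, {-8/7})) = Union(ProductSet({-100/7, -8/3, -3/2, -7/5, 4/71, 1/5, 43/8}, {-8/7}), ProductSet(Interval.open(-100/7, -29/7), {-8/7, 4/47, 5/7, 7/6, 33/5, 5*sqrt(7)}), ProductSet(Naturals0, {-5/9, 4/47, 4/21, 94/3, 85}))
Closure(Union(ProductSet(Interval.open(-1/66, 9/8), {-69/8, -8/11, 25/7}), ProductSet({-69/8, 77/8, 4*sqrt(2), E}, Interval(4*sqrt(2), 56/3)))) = Union(ProductSet({-69/8, 77/8, 4*sqrt(2), E}, Interval(4*sqrt(2), 56/3)), ProductSet(Interval(-1/66, 9/8), {-69/8, -8/11, 25/7}))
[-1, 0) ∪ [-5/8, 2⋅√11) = [-1, 2⋅√11)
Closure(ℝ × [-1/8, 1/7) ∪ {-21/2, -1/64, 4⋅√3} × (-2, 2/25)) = (ℝ × [-1/8, 1/7]) ∪ ({-21/2, -1/64, 4⋅√3} × [-2, 2/25))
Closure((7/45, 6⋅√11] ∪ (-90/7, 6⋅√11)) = [-90/7, 6⋅√11]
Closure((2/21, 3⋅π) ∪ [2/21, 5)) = [2/21, 3⋅π]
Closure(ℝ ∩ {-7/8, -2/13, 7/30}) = {-7/8, -2/13, 7/30}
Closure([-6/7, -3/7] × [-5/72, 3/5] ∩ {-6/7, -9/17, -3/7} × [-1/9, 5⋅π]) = {-6/7, -9/17, -3/7} × [-5/72, 3/5]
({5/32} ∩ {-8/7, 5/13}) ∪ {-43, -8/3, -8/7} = {-43, -8/3, -8/7}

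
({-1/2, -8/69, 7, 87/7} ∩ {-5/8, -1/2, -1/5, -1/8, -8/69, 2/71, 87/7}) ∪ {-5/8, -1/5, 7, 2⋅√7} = {-5/8, -1/2, -1/5, -8/69, 7, 87/7, 2⋅√7}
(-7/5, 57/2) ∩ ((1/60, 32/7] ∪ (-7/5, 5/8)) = (-7/5, 32/7]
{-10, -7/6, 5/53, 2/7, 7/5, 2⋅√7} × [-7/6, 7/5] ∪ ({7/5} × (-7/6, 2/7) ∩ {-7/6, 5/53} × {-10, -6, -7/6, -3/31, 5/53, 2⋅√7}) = {-10, -7/6, 5/53, 2/7, 7/5, 2⋅√7} × [-7/6, 7/5]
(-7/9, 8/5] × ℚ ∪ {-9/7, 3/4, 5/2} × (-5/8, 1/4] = ((-7/9, 8/5] × ℚ) ∪ ({-9/7, 3/4, 5/2} × (-5/8, 1/4])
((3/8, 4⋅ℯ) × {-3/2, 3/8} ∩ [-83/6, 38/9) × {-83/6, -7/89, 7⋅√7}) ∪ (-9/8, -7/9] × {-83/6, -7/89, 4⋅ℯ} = (-9/8, -7/9] × {-83/6, -7/89, 4⋅ℯ}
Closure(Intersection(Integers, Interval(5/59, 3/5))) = EmptySet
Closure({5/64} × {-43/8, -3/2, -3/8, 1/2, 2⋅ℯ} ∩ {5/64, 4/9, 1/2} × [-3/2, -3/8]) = {5/64} × {-3/2, -3/8}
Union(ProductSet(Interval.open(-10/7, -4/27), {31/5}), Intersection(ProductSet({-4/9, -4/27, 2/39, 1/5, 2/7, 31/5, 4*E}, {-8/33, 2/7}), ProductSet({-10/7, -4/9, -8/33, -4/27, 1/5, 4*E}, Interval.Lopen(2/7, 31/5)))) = ProductSet(Interval.open(-10/7, -4/27), {31/5})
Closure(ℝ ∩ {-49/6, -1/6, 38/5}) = {-49/6, -1/6, 38/5}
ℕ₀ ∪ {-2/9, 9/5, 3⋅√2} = {-2/9, 9/5, 3⋅√2} ∪ ℕ₀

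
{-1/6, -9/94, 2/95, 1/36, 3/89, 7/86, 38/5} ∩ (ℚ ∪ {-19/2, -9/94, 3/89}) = {-1/6, -9/94, 2/95, 1/36, 3/89, 7/86, 38/5}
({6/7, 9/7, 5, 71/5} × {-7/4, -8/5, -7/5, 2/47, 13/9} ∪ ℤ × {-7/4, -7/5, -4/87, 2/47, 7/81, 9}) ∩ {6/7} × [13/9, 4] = {6/7} × {13/9}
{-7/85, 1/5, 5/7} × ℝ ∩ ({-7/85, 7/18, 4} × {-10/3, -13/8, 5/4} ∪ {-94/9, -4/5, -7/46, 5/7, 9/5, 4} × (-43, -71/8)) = ({-7/85} × {-10/3, -13/8, 5/4}) ∪ ({5/7} × (-43, -71/8))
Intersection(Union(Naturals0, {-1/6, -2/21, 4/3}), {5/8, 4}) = {4}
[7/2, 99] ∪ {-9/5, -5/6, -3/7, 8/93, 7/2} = {-9/5, -5/6, -3/7, 8/93} ∪ [7/2, 99]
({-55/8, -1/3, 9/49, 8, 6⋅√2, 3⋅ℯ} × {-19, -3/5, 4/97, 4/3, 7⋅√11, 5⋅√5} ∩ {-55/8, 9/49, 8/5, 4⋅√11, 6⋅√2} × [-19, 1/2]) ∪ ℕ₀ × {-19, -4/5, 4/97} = (ℕ₀ × {-19, -4/5, 4/97}) ∪ ({-55/8, 9/49, 6⋅√2} × {-19, -3/5, 4/97})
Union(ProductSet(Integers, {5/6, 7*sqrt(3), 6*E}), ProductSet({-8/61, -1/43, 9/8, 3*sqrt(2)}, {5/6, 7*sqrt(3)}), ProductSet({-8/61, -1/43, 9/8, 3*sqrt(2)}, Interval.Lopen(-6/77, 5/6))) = Union(ProductSet({-8/61, -1/43, 9/8, 3*sqrt(2)}, Union({7*sqrt(3)}, Interval.Lopen(-6/77, 5/6))), ProductSet(Integers, {5/6, 7*sqrt(3), 6*E}))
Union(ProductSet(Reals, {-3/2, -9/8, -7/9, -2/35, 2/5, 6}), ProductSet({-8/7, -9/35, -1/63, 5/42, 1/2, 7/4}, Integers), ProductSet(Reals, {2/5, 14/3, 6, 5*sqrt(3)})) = Union(ProductSet({-8/7, -9/35, -1/63, 5/42, 1/2, 7/4}, Integers), ProductSet(Reals, {-3/2, -9/8, -7/9, -2/35, 2/5, 14/3, 6, 5*sqrt(3)}))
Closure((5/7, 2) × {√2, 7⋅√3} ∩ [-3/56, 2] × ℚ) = ∅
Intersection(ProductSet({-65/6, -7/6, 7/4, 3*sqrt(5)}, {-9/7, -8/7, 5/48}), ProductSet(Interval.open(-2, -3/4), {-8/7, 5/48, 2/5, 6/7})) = ProductSet({-7/6}, {-8/7, 5/48})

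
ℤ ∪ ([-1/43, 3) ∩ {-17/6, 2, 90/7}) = ℤ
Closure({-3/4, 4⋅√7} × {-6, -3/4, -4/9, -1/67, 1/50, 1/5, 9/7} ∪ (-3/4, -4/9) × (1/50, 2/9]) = ({-3/4, -4/9} × [1/50, 2/9]) ∪ ([-3/4, -4/9] × {1/50, 2/9}) ∪ ((-3/4, -4/9) × (1/50, 2/9]) ∪ ({-3/4, 4⋅√7} × {-6, -3/4, -4/9, -1/67, 1/50, 1/5, 9/7})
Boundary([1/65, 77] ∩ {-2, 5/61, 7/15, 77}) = {5/61, 7/15, 77}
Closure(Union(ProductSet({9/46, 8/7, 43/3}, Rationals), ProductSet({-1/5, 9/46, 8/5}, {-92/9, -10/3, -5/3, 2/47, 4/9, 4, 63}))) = Union(ProductSet({-1/5, 9/46, 8/5}, {-92/9, -10/3, -5/3, 2/47, 4/9, 4, 63}), ProductSet({9/46, 8/7, 43/3}, Reals))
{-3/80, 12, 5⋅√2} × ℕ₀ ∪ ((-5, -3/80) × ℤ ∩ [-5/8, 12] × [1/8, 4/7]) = {-3/80, 12, 5⋅√2} × ℕ₀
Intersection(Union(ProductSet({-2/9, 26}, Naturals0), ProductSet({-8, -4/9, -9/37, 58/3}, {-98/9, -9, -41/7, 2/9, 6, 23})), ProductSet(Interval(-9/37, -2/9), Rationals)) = Union(ProductSet({-9/37}, {-98/9, -9, -41/7, 2/9, 6, 23}), ProductSet({-2/9}, Naturals0))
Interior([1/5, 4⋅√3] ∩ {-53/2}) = ∅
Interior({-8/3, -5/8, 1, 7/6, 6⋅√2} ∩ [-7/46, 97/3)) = ∅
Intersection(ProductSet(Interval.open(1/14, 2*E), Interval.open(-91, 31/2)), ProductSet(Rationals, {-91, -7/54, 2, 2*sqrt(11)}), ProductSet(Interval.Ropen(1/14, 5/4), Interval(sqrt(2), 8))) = ProductSet(Intersection(Interval.open(1/14, 5/4), Rationals), {2, 2*sqrt(11)})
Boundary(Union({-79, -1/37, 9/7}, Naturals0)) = Union({-79, -1/37, 9/7}, Naturals0)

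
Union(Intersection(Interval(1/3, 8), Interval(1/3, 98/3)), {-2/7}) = Union({-2/7}, Interval(1/3, 8))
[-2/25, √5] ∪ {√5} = [-2/25, √5]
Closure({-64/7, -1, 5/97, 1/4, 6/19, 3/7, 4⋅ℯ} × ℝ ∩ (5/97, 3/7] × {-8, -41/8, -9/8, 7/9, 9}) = {1/4, 6/19, 3/7} × {-8, -41/8, -9/8, 7/9, 9}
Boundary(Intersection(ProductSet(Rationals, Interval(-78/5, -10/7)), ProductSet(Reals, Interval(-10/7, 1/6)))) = ProductSet(Reals, {-10/7})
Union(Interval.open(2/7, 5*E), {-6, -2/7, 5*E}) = Union({-6, -2/7}, Interval.Lopen(2/7, 5*E))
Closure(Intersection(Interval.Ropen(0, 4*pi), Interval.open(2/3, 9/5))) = Interval(2/3, 9/5)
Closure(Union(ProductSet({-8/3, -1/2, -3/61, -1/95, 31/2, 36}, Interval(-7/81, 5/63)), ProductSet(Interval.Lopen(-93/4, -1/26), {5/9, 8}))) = Union(ProductSet({-8/3, -1/2, -3/61, -1/95, 31/2, 36}, Interval(-7/81, 5/63)), ProductSet(Interval(-93/4, -1/26), {5/9, 8}))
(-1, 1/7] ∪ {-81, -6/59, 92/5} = {-81, 92/5} ∪ (-1, 1/7]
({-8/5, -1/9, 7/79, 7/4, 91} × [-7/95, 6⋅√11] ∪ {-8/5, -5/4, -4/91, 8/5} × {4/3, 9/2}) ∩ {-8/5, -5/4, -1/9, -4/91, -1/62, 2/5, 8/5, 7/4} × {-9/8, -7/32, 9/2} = {-8/5, -5/4, -1/9, -4/91, 8/5, 7/4} × {9/2}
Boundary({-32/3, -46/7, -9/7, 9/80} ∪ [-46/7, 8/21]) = {-32/3, -46/7, 8/21}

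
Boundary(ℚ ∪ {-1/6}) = ℝ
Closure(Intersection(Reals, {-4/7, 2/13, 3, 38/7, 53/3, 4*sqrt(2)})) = {-4/7, 2/13, 3, 38/7, 53/3, 4*sqrt(2)}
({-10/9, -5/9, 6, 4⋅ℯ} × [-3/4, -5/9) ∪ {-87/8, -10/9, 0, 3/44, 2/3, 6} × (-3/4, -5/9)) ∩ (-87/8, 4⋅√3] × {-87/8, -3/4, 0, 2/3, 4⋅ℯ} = {-10/9, -5/9, 6} × {-3/4}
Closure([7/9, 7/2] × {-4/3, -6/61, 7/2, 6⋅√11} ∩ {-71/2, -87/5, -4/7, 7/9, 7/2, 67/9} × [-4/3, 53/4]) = {7/9, 7/2} × {-4/3, -6/61, 7/2}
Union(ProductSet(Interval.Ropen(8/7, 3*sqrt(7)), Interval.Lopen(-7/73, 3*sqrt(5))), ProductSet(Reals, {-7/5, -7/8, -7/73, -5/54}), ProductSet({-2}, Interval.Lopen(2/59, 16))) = Union(ProductSet({-2}, Interval.Lopen(2/59, 16)), ProductSet(Interval.Ropen(8/7, 3*sqrt(7)), Interval.Lopen(-7/73, 3*sqrt(5))), ProductSet(Reals, {-7/5, -7/8, -7/73, -5/54}))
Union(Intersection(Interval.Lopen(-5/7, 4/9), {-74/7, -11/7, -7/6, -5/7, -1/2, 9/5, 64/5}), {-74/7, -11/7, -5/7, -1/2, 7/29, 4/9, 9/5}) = {-74/7, -11/7, -5/7, -1/2, 7/29, 4/9, 9/5}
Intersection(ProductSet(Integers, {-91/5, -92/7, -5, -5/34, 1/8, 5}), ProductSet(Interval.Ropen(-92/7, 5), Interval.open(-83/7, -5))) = EmptySet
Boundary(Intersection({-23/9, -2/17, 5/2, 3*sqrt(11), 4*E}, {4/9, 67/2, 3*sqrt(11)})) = {3*sqrt(11)}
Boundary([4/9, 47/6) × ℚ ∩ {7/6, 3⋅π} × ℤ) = {7/6} × ℤ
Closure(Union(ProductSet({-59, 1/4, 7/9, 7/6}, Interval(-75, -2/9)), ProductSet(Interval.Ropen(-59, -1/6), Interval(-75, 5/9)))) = Union(ProductSet({-59, 1/4, 7/9, 7/6}, Interval(-75, -2/9)), ProductSet(Interval(-59, -1/6), Interval(-75, 5/9)))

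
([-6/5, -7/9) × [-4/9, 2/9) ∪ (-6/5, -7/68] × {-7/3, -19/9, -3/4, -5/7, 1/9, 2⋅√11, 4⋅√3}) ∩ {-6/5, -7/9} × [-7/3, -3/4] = {-7/9} × {-7/3, -19/9, -3/4}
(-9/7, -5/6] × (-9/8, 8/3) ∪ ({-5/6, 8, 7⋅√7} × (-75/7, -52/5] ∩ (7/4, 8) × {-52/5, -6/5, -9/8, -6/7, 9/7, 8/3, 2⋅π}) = (-9/7, -5/6] × (-9/8, 8/3)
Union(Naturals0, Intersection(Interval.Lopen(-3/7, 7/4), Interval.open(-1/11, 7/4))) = Union(Interval.open(-1/11, 7/4), Naturals0)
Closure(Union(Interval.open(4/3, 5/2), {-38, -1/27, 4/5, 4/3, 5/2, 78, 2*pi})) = Union({-38, -1/27, 4/5, 78, 2*pi}, Interval(4/3, 5/2))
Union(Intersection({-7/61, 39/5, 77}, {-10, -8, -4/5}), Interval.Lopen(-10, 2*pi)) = Interval.Lopen(-10, 2*pi)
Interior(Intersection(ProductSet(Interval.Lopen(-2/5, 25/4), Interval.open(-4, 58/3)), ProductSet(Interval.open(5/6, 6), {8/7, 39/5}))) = EmptySet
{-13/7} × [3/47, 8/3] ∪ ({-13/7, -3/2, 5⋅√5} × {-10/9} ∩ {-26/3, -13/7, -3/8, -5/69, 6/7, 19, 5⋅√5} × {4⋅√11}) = {-13/7} × [3/47, 8/3]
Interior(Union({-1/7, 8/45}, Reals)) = Reals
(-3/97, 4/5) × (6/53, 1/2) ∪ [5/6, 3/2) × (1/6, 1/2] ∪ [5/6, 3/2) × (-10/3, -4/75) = ((-3/97, 4/5) × (6/53, 1/2)) ∪ ([5/6, 3/2) × ((-10/3, -4/75) ∪ (1/6, 1/2]))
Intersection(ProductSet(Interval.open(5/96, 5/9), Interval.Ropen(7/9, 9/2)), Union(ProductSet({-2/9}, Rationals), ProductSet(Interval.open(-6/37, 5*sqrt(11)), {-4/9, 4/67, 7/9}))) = ProductSet(Interval.open(5/96, 5/9), {7/9})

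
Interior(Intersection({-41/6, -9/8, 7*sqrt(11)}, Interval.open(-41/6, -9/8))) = EmptySet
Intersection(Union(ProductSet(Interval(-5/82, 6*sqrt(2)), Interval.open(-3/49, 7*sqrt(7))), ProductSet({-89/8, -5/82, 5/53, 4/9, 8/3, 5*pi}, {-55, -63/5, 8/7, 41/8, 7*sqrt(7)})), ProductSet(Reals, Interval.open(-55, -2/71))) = Union(ProductSet({-89/8, -5/82, 5/53, 4/9, 8/3, 5*pi}, {-63/5}), ProductSet(Interval(-5/82, 6*sqrt(2)), Interval.open(-3/49, -2/71)))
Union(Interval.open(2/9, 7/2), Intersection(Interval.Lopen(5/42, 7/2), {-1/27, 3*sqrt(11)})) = Interval.open(2/9, 7/2)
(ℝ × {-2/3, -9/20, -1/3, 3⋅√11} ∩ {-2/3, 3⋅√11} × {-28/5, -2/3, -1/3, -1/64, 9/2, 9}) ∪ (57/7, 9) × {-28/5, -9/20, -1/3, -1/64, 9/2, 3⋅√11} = ({-2/3, 3⋅√11} × {-2/3, -1/3}) ∪ ((57/7, 9) × {-28/5, -9/20, -1/3, -1/64, 9/2, 3⋅√11})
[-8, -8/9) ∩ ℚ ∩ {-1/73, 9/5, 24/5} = ∅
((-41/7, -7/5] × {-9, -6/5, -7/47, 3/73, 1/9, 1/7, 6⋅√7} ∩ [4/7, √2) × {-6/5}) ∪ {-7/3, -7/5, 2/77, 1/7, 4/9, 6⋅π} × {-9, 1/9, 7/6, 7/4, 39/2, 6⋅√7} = {-7/3, -7/5, 2/77, 1/7, 4/9, 6⋅π} × {-9, 1/9, 7/6, 7/4, 39/2, 6⋅√7}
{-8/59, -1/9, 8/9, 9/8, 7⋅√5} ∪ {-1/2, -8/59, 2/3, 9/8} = {-1/2, -8/59, -1/9, 2/3, 8/9, 9/8, 7⋅√5}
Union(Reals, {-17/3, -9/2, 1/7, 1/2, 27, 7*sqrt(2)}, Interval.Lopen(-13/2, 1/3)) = Interval(-oo, oo)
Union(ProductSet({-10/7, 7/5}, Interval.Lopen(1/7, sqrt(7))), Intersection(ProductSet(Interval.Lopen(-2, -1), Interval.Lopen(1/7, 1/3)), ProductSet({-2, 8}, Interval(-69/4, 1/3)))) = ProductSet({-10/7, 7/5}, Interval.Lopen(1/7, sqrt(7)))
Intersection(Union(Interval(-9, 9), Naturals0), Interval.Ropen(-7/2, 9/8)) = Union(Interval.Ropen(-7/2, 9/8), Range(0, 2, 1))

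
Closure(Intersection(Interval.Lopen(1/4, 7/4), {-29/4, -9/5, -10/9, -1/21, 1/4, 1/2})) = {1/2}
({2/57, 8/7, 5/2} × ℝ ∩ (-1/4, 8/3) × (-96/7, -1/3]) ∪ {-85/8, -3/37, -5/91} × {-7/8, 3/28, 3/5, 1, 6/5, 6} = ({2/57, 8/7, 5/2} × (-96/7, -1/3]) ∪ ({-85/8, -3/37, -5/91} × {-7/8, 3/28, 3/5, 1, 6/5, 6})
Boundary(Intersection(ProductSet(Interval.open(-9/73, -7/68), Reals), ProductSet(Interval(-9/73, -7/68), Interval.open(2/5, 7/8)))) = Union(ProductSet({-9/73, -7/68}, Interval(2/5, 7/8)), ProductSet(Interval(-9/73, -7/68), {2/5, 7/8}))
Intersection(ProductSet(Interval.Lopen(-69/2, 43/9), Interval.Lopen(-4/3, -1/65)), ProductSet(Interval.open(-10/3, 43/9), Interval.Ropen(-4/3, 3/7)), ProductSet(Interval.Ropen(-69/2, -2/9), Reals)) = ProductSet(Interval.open(-10/3, -2/9), Interval.Lopen(-4/3, -1/65))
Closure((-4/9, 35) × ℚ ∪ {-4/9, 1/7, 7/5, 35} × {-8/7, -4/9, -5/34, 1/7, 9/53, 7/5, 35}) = [-4/9, 35] × ℝ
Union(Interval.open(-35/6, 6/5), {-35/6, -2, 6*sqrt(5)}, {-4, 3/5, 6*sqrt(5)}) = Union({6*sqrt(5)}, Interval.Ropen(-35/6, 6/5))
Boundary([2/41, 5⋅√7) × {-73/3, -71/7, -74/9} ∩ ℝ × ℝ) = [2/41, 5⋅√7] × {-73/3, -71/7, -74/9}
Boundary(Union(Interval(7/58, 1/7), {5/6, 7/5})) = {7/58, 1/7, 5/6, 7/5}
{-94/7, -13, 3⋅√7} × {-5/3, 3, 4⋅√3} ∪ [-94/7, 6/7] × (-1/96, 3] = ([-94/7, 6/7] × (-1/96, 3]) ∪ ({-94/7, -13, 3⋅√7} × {-5/3, 3, 4⋅√3})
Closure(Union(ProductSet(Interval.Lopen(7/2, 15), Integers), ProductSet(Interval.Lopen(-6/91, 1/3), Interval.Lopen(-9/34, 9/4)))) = Union(ProductSet({-6/91, 1/3}, Interval(-9/34, 9/4)), ProductSet(Interval(-6/91, 1/3), {-9/34, 9/4}), ProductSet(Interval.Lopen(-6/91, 1/3), Interval.Lopen(-9/34, 9/4)), ProductSet(Interval(7/2, 15), Integers))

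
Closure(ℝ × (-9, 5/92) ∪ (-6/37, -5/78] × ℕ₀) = ((-6/37, -5/78] × ℕ₀) ∪ (ℝ × [-9, 5/92]) ∪ ([-6/37, -5/78] × (ℕ₀ \ (-9, 5/92)))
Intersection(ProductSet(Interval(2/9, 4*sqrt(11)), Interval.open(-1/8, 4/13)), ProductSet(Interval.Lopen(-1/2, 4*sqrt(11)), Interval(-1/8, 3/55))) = ProductSet(Interval(2/9, 4*sqrt(11)), Interval.Lopen(-1/8, 3/55))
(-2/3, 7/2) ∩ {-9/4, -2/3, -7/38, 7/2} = {-7/38}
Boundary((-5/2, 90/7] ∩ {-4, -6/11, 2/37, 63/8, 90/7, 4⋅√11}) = {-6/11, 2/37, 63/8, 90/7}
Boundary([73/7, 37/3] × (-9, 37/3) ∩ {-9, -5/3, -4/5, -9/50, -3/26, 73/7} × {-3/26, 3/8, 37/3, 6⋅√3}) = {73/7} × {-3/26, 3/8, 6⋅√3}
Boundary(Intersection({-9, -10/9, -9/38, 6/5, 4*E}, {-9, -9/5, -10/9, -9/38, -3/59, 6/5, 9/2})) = {-9, -10/9, -9/38, 6/5}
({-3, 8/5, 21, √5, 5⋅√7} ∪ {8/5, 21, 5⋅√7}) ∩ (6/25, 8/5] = {8/5}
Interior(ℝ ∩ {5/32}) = ∅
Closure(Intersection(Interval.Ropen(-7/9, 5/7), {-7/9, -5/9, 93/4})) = {-7/9, -5/9}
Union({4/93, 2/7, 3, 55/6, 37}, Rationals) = Rationals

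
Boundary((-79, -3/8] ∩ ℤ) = {-78, -77, …, -1}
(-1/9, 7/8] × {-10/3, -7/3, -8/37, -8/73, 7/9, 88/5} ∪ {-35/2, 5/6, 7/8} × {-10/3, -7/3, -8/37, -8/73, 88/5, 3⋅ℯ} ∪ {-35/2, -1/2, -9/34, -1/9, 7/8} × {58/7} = ({-35/2, -1/2, -9/34, -1/9, 7/8} × {58/7}) ∪ ((-1/9, 7/8] × {-10/3, -7/3, -8/37, -8/73, 7/9, 88/5}) ∪ ({-35/2, 5/6, 7/8} × {-10/3, -7/3, -8/37, -8/73, 88/5, 3⋅ℯ})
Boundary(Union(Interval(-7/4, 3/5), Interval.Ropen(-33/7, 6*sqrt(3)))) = {-33/7, 6*sqrt(3)}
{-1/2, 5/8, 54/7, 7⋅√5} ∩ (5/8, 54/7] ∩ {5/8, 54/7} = {54/7}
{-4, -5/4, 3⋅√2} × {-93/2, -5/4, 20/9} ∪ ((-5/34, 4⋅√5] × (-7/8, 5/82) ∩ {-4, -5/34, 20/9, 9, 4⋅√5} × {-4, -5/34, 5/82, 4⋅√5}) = ({20/9, 4⋅√5} × {-5/34}) ∪ ({-4, -5/4, 3⋅√2} × {-93/2, -5/4, 20/9})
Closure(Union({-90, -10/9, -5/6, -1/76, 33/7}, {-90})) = {-90, -10/9, -5/6, -1/76, 33/7}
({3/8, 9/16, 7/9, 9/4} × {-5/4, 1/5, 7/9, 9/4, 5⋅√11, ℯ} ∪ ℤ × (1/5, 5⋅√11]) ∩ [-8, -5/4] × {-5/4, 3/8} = {-8, -7, …, -2} × {3/8}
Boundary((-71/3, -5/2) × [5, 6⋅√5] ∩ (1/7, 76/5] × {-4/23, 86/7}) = ∅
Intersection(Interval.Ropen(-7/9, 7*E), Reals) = Interval.Ropen(-7/9, 7*E)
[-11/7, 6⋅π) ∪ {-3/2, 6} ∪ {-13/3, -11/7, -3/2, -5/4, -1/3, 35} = {-13/3, 35} ∪ [-11/7, 6⋅π)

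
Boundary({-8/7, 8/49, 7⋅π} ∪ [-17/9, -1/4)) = {-17/9, -1/4, 8/49, 7⋅π}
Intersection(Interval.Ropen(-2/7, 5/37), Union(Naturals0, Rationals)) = Intersection(Interval.Ropen(-2/7, 5/37), Rationals)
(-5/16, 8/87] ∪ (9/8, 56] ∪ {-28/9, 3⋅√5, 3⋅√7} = {-28/9} ∪ (-5/16, 8/87] ∪ (9/8, 56]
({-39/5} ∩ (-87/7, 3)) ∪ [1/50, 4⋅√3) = {-39/5} ∪ [1/50, 4⋅√3)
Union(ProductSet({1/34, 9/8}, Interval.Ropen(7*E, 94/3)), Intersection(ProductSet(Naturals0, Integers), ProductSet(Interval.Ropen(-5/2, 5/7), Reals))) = Union(ProductSet({1/34, 9/8}, Interval.Ropen(7*E, 94/3)), ProductSet(Range(0, 1, 1), Integers))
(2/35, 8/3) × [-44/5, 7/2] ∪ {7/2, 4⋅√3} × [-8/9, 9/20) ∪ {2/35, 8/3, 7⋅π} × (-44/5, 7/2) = ((2/35, 8/3) × [-44/5, 7/2]) ∪ ({2/35, 8/3, 7⋅π} × (-44/5, 7/2)) ∪ ({7/2, 4⋅√3} × [-8/9, 9/20))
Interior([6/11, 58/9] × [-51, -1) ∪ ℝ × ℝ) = ℝ × ℝ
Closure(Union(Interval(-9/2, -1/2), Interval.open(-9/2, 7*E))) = Interval(-9/2, 7*E)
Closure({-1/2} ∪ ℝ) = ℝ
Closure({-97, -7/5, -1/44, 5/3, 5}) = {-97, -7/5, -1/44, 5/3, 5}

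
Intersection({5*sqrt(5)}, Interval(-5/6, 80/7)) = {5*sqrt(5)}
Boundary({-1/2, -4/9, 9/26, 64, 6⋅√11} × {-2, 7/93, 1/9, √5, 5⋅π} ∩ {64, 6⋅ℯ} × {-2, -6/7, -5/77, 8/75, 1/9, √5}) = {64} × {-2, 1/9, √5}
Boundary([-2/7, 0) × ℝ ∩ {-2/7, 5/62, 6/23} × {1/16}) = {-2/7} × {1/16}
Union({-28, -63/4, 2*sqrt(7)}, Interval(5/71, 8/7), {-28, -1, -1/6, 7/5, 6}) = Union({-28, -63/4, -1, -1/6, 7/5, 6, 2*sqrt(7)}, Interval(5/71, 8/7))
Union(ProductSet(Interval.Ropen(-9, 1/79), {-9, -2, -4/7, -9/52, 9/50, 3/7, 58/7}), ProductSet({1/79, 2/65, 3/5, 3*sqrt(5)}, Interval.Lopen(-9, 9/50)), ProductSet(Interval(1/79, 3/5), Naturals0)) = Union(ProductSet({1/79, 2/65, 3/5, 3*sqrt(5)}, Interval.Lopen(-9, 9/50)), ProductSet(Interval.Ropen(-9, 1/79), {-9, -2, -4/7, -9/52, 9/50, 3/7, 58/7}), ProductSet(Interval(1/79, 3/5), Naturals0))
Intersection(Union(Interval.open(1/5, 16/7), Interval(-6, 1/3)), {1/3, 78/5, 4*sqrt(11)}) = {1/3}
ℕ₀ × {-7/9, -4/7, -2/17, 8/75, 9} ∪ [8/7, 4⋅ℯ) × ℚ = (ℕ₀ × {-7/9, -4/7, -2/17, 8/75, 9}) ∪ ([8/7, 4⋅ℯ) × ℚ)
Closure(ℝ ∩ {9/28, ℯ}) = {9/28, ℯ}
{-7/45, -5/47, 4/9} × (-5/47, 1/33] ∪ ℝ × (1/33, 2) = (ℝ × (1/33, 2)) ∪ ({-7/45, -5/47, 4/9} × (-5/47, 1/33])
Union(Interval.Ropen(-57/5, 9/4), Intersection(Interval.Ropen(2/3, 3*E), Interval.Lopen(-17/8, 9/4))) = Interval(-57/5, 9/4)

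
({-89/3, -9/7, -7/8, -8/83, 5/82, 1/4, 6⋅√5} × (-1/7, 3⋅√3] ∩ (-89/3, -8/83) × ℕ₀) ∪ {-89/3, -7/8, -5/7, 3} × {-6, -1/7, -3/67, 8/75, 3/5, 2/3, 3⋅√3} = ({-9/7, -7/8} × {0, 1, …, 5}) ∪ ({-89/3, -7/8, -5/7, 3} × {-6, -1/7, -3/67, 8/75, 3/5, 2/3, 3⋅√3})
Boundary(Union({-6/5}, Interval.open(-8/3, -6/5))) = {-8/3, -6/5}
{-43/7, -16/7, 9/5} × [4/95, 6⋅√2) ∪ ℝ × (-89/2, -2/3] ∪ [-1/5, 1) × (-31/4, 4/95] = (ℝ × (-89/2, -2/3]) ∪ ([-1/5, 1) × (-31/4, 4/95]) ∪ ({-43/7, -16/7, 9/5} × [4/95, 6⋅√2))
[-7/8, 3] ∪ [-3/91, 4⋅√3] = [-7/8, 4⋅√3]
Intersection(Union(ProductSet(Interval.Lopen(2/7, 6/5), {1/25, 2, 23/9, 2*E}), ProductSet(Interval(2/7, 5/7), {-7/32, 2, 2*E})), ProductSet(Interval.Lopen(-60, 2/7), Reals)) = ProductSet({2/7}, {-7/32, 2, 2*E})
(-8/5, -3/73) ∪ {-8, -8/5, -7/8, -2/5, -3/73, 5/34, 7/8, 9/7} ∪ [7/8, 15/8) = {-8, 5/34} ∪ [-8/5, -3/73] ∪ [7/8, 15/8)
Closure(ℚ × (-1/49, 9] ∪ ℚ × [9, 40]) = ℝ × [-1/49, 40]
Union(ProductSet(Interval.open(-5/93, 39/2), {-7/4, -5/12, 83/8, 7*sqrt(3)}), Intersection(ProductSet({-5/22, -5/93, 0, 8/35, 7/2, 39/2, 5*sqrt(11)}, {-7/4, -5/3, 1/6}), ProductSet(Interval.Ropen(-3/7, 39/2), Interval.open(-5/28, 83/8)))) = Union(ProductSet({-5/22, -5/93, 0, 8/35, 7/2, 5*sqrt(11)}, {1/6}), ProductSet(Interval.open(-5/93, 39/2), {-7/4, -5/12, 83/8, 7*sqrt(3)}))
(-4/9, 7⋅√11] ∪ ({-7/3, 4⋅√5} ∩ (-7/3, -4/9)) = (-4/9, 7⋅√11]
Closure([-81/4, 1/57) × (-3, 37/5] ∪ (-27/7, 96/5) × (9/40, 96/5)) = ({-81/4} × [-3, 37/5]) ∪ ({96/5} × [9/40, 96/5]) ∪ ([-81/4, 1/57] × {-3}) ∪ ([-27/7, 96/5] × {96/5}) ∪ ({-81/4, 1/57} × [-3, 9/40]) ∪ ({-27/7, 96/5} × [37/5, 96/5]) ∪ ([-81/4, -27/7] × {-3, 37/5}) ∪ ([1/57, 96/5] × {9/40, 96/5}) ∪ ([-81/4, 1/57) × (-3, 37/5]) ∪ ((-27/7, 96/5) × (9/40, 96/5))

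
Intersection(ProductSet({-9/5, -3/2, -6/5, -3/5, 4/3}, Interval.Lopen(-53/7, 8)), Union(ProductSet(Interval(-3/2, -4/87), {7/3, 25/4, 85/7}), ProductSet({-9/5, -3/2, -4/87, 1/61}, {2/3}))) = Union(ProductSet({-9/5, -3/2}, {2/3}), ProductSet({-3/2, -6/5, -3/5}, {7/3, 25/4}))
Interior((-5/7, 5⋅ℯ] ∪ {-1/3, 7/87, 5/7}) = (-5/7, 5⋅ℯ)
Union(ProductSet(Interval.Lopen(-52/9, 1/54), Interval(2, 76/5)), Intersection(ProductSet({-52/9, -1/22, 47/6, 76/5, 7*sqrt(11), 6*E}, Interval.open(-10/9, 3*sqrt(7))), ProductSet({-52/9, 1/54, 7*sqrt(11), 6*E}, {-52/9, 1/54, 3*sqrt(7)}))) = Union(ProductSet({-52/9, 7*sqrt(11), 6*E}, {1/54}), ProductSet(Interval.Lopen(-52/9, 1/54), Interval(2, 76/5)))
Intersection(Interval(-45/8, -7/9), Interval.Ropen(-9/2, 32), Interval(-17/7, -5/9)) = Interval(-17/7, -7/9)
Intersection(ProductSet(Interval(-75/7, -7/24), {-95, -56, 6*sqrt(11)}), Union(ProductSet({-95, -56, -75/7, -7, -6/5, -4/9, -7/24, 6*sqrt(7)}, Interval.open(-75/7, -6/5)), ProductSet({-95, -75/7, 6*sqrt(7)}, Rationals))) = ProductSet({-75/7}, {-95, -56})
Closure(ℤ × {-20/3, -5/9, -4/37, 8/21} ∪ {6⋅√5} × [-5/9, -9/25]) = (ℤ × {-20/3, -5/9, -4/37, 8/21}) ∪ ({6⋅√5} × [-5/9, -9/25])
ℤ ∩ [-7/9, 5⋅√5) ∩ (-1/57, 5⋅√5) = {0, 1, …, 11}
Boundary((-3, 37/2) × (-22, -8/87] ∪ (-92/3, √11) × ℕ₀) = ([-92/3, -3] × ℕ₀) ∪ ({-3, 37/2} × [-22, -8/87]) ∪ ([-3, 37/2] × {-22, -8/87}) ∪ ([-92/3, √11] × (ℕ₀ \ (-22, -8/87)))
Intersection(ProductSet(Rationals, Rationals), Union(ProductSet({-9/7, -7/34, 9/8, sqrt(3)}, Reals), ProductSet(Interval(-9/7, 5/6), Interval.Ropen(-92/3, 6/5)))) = Union(ProductSet({-9/7, -7/34, 9/8}, Rationals), ProductSet(Intersection(Interval(-9/7, 5/6), Rationals), Intersection(Interval.Ropen(-92/3, 6/5), Rationals)))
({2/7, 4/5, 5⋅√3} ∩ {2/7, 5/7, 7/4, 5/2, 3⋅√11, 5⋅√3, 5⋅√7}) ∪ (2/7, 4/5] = [2/7, 4/5] ∪ {5⋅√3}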